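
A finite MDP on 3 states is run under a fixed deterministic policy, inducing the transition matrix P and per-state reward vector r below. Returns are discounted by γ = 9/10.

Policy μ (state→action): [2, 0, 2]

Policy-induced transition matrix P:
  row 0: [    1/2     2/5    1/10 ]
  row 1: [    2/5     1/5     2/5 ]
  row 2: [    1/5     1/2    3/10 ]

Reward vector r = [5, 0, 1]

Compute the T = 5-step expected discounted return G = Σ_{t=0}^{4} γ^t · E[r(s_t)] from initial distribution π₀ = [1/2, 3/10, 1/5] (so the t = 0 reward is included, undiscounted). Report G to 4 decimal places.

G = 9.6018

t=0: π = [0.5000, 0.3000, 0.2000], E[r] = 2.7000, γ^t·E[r] = 2.700000, running G = 2.700000
t=1: π = [0.4100, 0.3600, 0.2300], E[r] = 2.2800, γ^t·E[r] = 2.052000, running G = 4.752000
t=2: π = [0.3950, 0.3510, 0.2540], E[r] = 2.2290, γ^t·E[r] = 1.805490, running G = 6.557490
t=3: π = [0.3887, 0.3552, 0.2561], E[r] = 2.1996, γ^t·E[r] = 1.603508, running G = 8.160998
t=4: π = [0.3877, 0.3546, 0.2578], E[r] = 2.1960, γ^t·E[r] = 1.440815, running G = 9.601814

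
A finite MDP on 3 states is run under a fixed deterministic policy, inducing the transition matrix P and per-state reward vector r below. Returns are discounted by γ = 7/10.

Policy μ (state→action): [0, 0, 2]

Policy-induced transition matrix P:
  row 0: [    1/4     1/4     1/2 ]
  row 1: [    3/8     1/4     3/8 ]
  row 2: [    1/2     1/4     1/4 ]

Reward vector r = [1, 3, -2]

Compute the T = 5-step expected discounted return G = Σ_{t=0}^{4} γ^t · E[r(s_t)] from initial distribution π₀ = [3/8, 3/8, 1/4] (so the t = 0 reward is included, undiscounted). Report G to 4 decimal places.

G = 1.6370

t=0: π = [0.3750, 0.3750, 0.2500], E[r] = 1.0000, γ^t·E[r] = 1.000000, running G = 1.000000
t=1: π = [0.3594, 0.2500, 0.3906], E[r] = 0.3281, γ^t·E[r] = 0.229688, running G = 1.229688
t=2: π = [0.3789, 0.2500, 0.3711], E[r] = 0.3867, γ^t·E[r] = 0.189492, running G = 1.419180
t=3: π = [0.3740, 0.2500, 0.3760], E[r] = 0.3721, γ^t·E[r] = 0.127620, running G = 1.546800
t=4: π = [0.3752, 0.2500, 0.3748], E[r] = 0.3757, γ^t·E[r] = 0.090213, running G = 1.637013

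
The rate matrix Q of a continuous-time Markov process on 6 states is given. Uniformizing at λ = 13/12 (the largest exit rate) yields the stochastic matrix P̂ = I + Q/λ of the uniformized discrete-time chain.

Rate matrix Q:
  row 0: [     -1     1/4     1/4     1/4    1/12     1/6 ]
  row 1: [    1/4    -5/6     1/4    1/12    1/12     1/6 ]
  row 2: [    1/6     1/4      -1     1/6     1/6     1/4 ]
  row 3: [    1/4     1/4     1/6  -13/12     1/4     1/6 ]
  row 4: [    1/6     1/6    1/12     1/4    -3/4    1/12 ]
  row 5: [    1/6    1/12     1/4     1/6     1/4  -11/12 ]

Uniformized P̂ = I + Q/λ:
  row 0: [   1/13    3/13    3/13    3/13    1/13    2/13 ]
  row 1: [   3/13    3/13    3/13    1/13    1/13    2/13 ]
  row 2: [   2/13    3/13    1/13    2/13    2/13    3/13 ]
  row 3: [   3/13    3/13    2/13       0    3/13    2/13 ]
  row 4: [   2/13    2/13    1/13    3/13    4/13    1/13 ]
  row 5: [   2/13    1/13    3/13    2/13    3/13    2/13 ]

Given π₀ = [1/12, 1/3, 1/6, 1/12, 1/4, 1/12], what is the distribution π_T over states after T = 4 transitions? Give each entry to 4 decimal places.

π = [0.1669, 0.1936, 0.1671, 0.1433, 0.1759, 0.1532]

t=0: π = [0.0833, 0.3333, 0.1667, 0.0833, 0.2500, 0.0833]
t=1: π = [0.1795, 0.1987, 0.1603, 0.1410, 0.1731, 0.1474]
t=2: π = [0.1662, 0.1948, 0.1686, 0.1440, 0.1736, 0.1529]
t=3: π = [0.1671, 0.1939, 0.1670, 0.1428, 0.1756, 0.1535]
t=4: π = [0.1669, 0.1936, 0.1671, 0.1433, 0.1759, 0.1532]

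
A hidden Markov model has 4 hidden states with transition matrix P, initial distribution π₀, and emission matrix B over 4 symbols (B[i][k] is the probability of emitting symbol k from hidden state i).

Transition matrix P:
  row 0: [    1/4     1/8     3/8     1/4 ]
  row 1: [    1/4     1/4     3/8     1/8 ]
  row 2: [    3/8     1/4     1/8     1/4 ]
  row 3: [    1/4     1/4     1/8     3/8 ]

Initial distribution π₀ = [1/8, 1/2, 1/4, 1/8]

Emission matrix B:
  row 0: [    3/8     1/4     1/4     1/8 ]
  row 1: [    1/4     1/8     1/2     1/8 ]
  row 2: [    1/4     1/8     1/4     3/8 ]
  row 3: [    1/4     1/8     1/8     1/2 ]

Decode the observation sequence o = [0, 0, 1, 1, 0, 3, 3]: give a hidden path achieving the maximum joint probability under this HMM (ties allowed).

t=0: δ = [4.688e-02, 1.250e-01, 6.250e-02, 3.125e-02]  (obs o_0=0)
t=1: δ = [1.172e-02, 7.812e-03, 1.172e-02, 3.906e-03]  ψ = [1, 1, 1, 1]  (obs o_1=0)
t=2: δ = [1.099e-03, 3.662e-04, 5.493e-04, 3.662e-04]  ψ = [2, 2, 0, 0]  (obs o_2=1)
t=3: δ = [6.866e-05, 1.717e-05, 5.150e-05, 3.433e-05]  ψ = [0, 0, 0, 0]  (obs o_3=1)
t=4: δ = [7.242e-06, 3.219e-06, 6.437e-06, 4.292e-06]  ψ = [2, 2, 0, 0]  (obs o_4=0)
t=5: δ = [3.017e-07, 2.012e-07, 1.018e-06, 9.052e-07]  ψ = [2, 2, 0, 0]  (obs o_5=3)
t=6: δ = [4.774e-08, 3.183e-08, 4.774e-08, 1.697e-07]  ψ = [2, 2, 2, 3]  (obs o_6=3)
backtrack: best end state = 3; path = [1, 2, 0, 2, 0, 3, 3]

path = [1, 2, 0, 2, 0, 3, 3]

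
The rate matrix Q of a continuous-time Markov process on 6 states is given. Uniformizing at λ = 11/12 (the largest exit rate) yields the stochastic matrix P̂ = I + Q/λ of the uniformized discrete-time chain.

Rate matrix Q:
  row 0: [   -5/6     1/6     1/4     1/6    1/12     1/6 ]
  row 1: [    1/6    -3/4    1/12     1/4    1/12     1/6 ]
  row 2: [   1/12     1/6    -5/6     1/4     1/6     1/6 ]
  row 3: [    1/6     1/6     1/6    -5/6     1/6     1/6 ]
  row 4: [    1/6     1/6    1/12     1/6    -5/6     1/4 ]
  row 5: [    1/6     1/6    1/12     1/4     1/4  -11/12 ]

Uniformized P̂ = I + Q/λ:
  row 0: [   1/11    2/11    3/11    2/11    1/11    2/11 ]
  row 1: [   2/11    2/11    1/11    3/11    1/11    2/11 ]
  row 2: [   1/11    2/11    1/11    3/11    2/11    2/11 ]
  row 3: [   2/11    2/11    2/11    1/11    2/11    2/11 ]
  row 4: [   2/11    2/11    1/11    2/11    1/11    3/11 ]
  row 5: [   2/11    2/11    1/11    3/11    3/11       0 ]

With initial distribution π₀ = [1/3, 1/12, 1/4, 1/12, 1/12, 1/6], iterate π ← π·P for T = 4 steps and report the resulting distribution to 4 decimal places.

π = [0.1551, 0.1818, 0.1380, 0.2071, 0.1524, 0.1656]

t=0: π = [0.3333, 0.0833, 0.2500, 0.0833, 0.0833, 0.1667]
t=1: π = [0.1288, 0.1818, 0.1591, 0.2197, 0.1515, 0.1591]
t=2: π = [0.1556, 0.1818, 0.1343, 0.2073, 0.1543, 0.1667]
t=3: π = [0.1555, 0.1818, 0.1381, 0.2069, 0.1523, 0.1655]
t=4: π = [0.1551, 0.1818, 0.1380, 0.2071, 0.1524, 0.1656]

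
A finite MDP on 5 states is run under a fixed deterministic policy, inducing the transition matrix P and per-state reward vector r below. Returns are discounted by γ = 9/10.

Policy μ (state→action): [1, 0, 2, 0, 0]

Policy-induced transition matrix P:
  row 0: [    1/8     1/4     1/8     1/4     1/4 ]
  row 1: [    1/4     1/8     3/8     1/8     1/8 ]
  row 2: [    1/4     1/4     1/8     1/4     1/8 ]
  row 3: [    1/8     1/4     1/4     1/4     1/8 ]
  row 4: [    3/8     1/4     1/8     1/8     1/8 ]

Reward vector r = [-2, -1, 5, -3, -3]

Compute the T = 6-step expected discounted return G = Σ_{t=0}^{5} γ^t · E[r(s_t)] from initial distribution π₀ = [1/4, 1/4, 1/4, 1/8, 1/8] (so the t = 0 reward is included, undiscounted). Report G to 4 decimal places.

t=0: π = [0.2500, 0.2500, 0.2500, 0.1250, 0.1250], E[r] = -0.2500, γ^t·E[r] = -0.250000, running G = -0.250000
t=1: π = [0.2188, 0.2188, 0.2031, 0.2031, 0.1563], E[r] = -0.7188, γ^t·E[r] = -0.646875, running G = -0.896875
t=2: π = [0.2168, 0.2227, 0.2051, 0.2031, 0.1523], E[r] = -0.6973, γ^t·E[r] = -0.564785, running G = -1.461660
t=3: π = [0.2166, 0.2222, 0.2061, 0.2031, 0.1521], E[r] = -0.6907, γ^t·E[r] = -0.503501, running G = -1.965161
t=4: π = [0.2166, 0.2222, 0.2059, 0.2032, 0.1521], E[r] = -0.6915, γ^t·E[r] = -0.453712, running G = -2.418873
t=5: π = [0.2165, 0.2222, 0.2060, 0.2032, 0.1521], E[r] = -0.6913, γ^t·E[r] = -0.408232, running G = -2.827106

G = -2.8271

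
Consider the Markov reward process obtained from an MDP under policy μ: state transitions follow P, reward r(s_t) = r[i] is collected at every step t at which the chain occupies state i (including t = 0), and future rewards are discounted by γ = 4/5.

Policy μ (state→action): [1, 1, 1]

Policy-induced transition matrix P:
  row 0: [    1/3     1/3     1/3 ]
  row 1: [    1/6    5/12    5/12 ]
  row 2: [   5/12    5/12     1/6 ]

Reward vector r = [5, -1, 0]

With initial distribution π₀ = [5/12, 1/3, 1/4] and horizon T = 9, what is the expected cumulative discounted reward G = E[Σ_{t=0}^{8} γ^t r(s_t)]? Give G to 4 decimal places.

t=0: π = [0.4167, 0.3333, 0.2500], E[r] = 1.7500, γ^t·E[r] = 1.750000, running G = 1.750000
t=1: π = [0.2986, 0.3819, 0.3194], E[r] = 1.1111, γ^t·E[r] = 0.888889, running G = 2.638889
t=2: π = [0.2963, 0.3918, 0.3119], E[r] = 1.0897, γ^t·E[r] = 0.697407, running G = 3.336296
t=3: π = [0.2940, 0.3920, 0.3140], E[r] = 1.0782, γ^t·E[r] = 0.552025, running G = 3.888321
t=4: π = [0.2942, 0.3922, 0.3137], E[r] = 1.0787, γ^t·E[r] = 0.441830, running G = 4.330151
t=5: π = [0.2941, 0.3922, 0.3137], E[r] = 1.0784, γ^t·E[r] = 0.353372, running G = 4.683523
t=6: π = [0.2941, 0.3922, 0.3137], E[r] = 1.0784, γ^t·E[r] = 0.282706, running G = 4.966229
t=7: π = [0.2941, 0.3922, 0.3137], E[r] = 1.0784, γ^t·E[r] = 0.226163, running G = 5.192393
t=8: π = [0.2941, 0.3922, 0.3137], E[r] = 1.0784, γ^t·E[r] = 0.180931, running G = 5.373323

G = 5.3733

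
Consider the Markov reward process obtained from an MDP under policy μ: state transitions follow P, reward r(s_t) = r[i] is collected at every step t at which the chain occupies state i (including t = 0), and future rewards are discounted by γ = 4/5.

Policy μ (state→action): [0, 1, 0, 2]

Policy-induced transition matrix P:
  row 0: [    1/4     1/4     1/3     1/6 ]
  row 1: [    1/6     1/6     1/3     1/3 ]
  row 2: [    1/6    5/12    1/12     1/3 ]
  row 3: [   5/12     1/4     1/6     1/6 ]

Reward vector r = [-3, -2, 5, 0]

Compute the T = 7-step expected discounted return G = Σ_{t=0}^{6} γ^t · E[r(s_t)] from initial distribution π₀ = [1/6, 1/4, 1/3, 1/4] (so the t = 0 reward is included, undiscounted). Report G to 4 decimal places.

G = 0.2220

t=0: π = [0.1667, 0.2500, 0.3333, 0.2500], E[r] = 0.6667, γ^t·E[r] = 0.666667, running G = 0.666667
t=1: π = [0.2431, 0.2847, 0.2083, 0.2639], E[r] = -0.2569, γ^t·E[r] = -0.205556, running G = 0.461111
t=2: π = [0.2529, 0.2610, 0.2373, 0.2488], E[r] = -0.0943, γ^t·E[r] = -0.060370, running G = 0.400741
t=3: π = [0.2500, 0.2678, 0.2325, 0.2497], E[r] = -0.1227, γ^t·E[r] = -0.062840, running G = 0.337901
t=4: π = [0.2499, 0.2664, 0.2336, 0.2501], E[r] = -0.1148, γ^t·E[r] = -0.047004, running G = 0.290897
t=5: π = [0.2500, 0.2667, 0.2333, 0.2500], E[r] = -0.1172, γ^t·E[r] = -0.038392, running G = 0.252505
t=6: π = [0.2500, 0.2666, 0.2334, 0.2500], E[r] = -0.1166, γ^t·E[r] = -0.030553, running G = 0.221952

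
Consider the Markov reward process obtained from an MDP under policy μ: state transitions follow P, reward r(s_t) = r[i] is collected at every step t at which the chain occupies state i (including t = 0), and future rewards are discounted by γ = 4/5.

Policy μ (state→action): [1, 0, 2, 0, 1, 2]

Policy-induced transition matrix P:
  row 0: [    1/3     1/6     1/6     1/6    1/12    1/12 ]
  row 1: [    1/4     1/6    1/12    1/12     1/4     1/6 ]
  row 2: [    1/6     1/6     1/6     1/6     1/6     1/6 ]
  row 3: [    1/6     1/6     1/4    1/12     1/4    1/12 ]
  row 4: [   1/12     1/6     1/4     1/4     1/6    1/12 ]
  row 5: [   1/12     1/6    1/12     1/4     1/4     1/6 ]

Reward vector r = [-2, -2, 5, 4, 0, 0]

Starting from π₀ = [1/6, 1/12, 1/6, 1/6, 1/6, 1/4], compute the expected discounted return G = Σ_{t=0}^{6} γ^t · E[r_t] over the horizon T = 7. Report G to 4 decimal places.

G = 3.4769

t=0: π = [0.1667, 0.0833, 0.1667, 0.1667, 0.1667, 0.2500], E[r] = 1.0000, γ^t·E[r] = 1.000000, running G = 1.000000
t=1: π = [0.1667, 0.1667, 0.1667, 0.1806, 0.1944, 0.1250], E[r] = 0.8889, γ^t·E[r] = 0.711111, running G = 1.711111
t=2: π = [0.1817, 0.1667, 0.1736, 0.1644, 0.1921, 0.1215], E[r] = 0.8287, γ^t·E[r] = 0.530370, running G = 2.241481
t=3: π = [0.1847, 0.1667, 0.1724, 0.1652, 0.1892, 0.1218], E[r] = 0.8199, γ^t·E[r] = 0.419802, running G = 2.661284
t=4: π = [0.1854, 0.1667, 0.1722, 0.1649, 0.1891, 0.1217], E[r] = 0.8164, γ^t·E[r] = 0.334387, running G = 2.995671
t=5: π = [0.1856, 0.1667, 0.1721, 0.1649, 0.1890, 0.1217], E[r] = 0.8160, γ^t·E[r] = 0.267375, running G = 3.263046
t=6: π = [0.1856, 0.1667, 0.1721, 0.1649, 0.1890, 0.1217], E[r] = 0.8158, γ^t·E[r] = 0.213866, running G = 3.476912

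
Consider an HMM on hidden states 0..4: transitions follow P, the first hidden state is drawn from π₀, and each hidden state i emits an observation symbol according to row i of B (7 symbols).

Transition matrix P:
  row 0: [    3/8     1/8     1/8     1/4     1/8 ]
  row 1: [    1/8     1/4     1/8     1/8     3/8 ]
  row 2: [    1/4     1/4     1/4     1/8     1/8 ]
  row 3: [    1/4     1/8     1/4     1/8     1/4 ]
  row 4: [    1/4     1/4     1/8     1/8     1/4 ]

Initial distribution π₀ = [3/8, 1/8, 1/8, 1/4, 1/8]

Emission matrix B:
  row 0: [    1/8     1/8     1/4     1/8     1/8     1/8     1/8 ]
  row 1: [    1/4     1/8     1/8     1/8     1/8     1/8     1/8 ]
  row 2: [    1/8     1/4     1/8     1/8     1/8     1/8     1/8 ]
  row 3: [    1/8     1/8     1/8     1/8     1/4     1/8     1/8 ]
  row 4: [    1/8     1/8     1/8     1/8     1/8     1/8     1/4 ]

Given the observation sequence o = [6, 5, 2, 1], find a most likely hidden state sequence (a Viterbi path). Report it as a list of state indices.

t=0: δ = [4.688e-02, 1.562e-02, 1.562e-02, 3.125e-02, 3.125e-02]  (obs o_0=6)
t=1: δ = [2.197e-03, 9.766e-04, 9.766e-04, 1.465e-03, 9.766e-04]  ψ = [0, 4, 3, 0, 3]  (obs o_1=5)
t=2: δ = [2.060e-04, 3.433e-05, 4.578e-05, 6.866e-05, 4.578e-05]  ψ = [0, 0, 3, 0, 1]  (obs o_2=2)
t=3: δ = [9.656e-06, 3.219e-06, 6.437e-06, 6.437e-06, 3.219e-06]  ψ = [0, 0, 0, 0, 0]  (obs o_3=1)
backtrack: best end state = 0; path = [0, 0, 0, 0]

path = [0, 0, 0, 0]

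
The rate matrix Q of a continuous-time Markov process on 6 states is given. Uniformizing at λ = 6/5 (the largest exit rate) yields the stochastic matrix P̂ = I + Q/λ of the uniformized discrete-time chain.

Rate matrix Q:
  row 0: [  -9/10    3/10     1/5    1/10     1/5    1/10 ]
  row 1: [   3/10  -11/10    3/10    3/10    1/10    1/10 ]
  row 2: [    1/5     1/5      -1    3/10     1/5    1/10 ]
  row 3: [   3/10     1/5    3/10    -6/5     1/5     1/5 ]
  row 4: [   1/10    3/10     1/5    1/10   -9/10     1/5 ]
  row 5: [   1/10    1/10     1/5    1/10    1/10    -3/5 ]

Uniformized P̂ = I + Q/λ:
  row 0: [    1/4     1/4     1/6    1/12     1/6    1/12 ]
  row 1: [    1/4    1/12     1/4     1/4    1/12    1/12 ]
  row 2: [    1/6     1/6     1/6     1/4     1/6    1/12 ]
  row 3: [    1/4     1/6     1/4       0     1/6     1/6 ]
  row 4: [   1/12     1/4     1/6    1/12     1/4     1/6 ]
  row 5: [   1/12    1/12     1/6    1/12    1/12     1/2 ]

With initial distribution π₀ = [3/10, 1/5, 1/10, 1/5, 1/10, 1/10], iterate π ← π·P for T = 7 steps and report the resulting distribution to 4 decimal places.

t=0: π = [0.3000, 0.2000, 0.1000, 0.2000, 0.1000, 0.1000]
t=1: π = [0.2083, 0.1750, 0.2000, 0.1167, 0.1500, 0.1500]
t=2: π = [0.1833, 0.1694, 0.1910, 0.1361, 0.1521, 0.1681]
t=3: π = [0.1807, 0.1665, 0.1921, 0.1321, 0.1512, 0.1774]
t=4: π = [0.1792, 0.1657, 0.1915, 0.1321, 0.1506, 0.1808]
t=5: π = [0.1788, 0.1653, 0.1915, 0.1319, 0.1503, 0.1822]
t=6: π = [0.1786, 0.1651, 0.1914, 0.1318, 0.1502, 0.1828]
t=7: π = [0.1785, 0.1651, 0.1914, 0.1318, 0.1502, 0.1830]

π = [0.1785, 0.1651, 0.1914, 0.1318, 0.1502, 0.1830]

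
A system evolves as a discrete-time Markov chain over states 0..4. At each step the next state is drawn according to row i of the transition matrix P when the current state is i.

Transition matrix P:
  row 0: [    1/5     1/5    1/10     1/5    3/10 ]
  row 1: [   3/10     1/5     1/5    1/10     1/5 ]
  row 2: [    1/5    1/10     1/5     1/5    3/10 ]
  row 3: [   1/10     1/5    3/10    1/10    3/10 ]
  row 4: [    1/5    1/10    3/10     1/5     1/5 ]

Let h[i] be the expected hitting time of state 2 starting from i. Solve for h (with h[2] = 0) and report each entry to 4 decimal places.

First-step conditioning: h[2] = 0; for i ≠ 2, h[i] = 1 + Σ_k P[i][k]·h[k].
  h[0] = 1 + 1/5·h[0] + 1/5·h[1] + 1/5·h[3] + 3/10·h[4]
  h[1] = 1 + 3/10·h[0] + 1/5·h[1] + 1/10·h[3] + 1/5·h[4]
  h[3] = 1 + 1/10·h[0] + 1/5·h[1] + 1/10·h[3] + 3/10·h[4]
  h[4] = 1 + 1/5·h[0] + 1/10·h[1] + 1/5·h[3] + 1/5·h[4]
Solving the 4×4 linear system over states ≠ 2 gives exactly h = [5995/1211, 5610/1211, 0, 4905/1211, 4940/1211] (h[2] = 0 is the target).

h = [4.9505, 4.6325, 0.0000, 4.0504, 4.0793]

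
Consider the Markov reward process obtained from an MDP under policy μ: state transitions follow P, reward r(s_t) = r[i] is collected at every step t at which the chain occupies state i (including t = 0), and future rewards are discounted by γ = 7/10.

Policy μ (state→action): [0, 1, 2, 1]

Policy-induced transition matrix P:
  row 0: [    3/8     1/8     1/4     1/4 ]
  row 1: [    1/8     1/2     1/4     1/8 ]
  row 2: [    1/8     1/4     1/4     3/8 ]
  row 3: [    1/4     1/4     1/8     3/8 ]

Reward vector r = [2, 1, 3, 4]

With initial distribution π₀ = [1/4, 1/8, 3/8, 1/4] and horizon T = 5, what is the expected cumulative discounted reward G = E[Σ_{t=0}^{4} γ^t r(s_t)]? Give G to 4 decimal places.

t=0: π = [0.2500, 0.1250, 0.3750, 0.2500], E[r] = 2.7500, γ^t·E[r] = 2.750000, running G = 2.750000
t=1: π = [0.2188, 0.2500, 0.2188, 0.3125], E[r] = 2.5938, γ^t·E[r] = 1.815625, running G = 4.565625
t=2: π = [0.2188, 0.2852, 0.2109, 0.2852], E[r] = 2.4961, γ^t·E[r] = 1.223086, running G = 5.788711
t=3: π = [0.2153, 0.2939, 0.2144, 0.2764], E[r] = 2.4731, γ^t·E[r] = 0.848289, running G = 6.637000
t=4: π = [0.2134, 0.2966, 0.2155, 0.2746], E[r] = 2.4681, γ^t·E[r] = 0.592586, running G = 7.229585

G = 7.2296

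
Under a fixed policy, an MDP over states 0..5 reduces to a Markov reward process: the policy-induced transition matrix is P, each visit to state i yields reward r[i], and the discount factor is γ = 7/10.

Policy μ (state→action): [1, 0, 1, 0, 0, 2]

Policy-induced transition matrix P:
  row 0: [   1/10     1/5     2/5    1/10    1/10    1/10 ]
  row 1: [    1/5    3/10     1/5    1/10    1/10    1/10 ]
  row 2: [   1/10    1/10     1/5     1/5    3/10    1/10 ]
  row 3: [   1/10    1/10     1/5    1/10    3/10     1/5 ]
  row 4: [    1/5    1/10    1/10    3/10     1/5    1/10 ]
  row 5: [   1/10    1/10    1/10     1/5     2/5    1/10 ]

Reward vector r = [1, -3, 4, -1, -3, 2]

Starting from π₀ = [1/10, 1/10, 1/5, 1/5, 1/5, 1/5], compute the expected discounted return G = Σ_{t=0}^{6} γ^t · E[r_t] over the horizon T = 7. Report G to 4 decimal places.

G = -0.2048

t=0: π = [0.1000, 0.1000, 0.2000, 0.2000, 0.2000, 0.2000], E[r] = 0.2000, γ^t·E[r] = 0.200000, running G = 0.200000
t=1: π = [0.1300, 0.1300, 0.1800, 0.1800, 0.2600, 0.1200], E[r] = -0.2600, γ^t·E[r] = -0.182000, running G = 0.018000
t=2: π = [0.1390, 0.1390, 0.1880, 0.1820, 0.2340, 0.1180], E[r] = -0.1740, γ^t·E[r] = -0.085260, running G = -0.067260
t=3: π = [0.1373, 0.1417, 0.1926, 0.1774, 0.2328, 0.1182], E[r] = -0.1568, γ^t·E[r] = -0.053782, running G = -0.121042
t=4: π = [0.1375, 0.1421, 0.1924, 0.1776, 0.2327, 0.1177], E[r] = -0.1597, γ^t·E[r] = -0.038344, running G = -0.159386
t=5: π = [0.1375, 0.1422, 0.1924, 0.1776, 0.2326, 0.1178], E[r] = -0.1590, γ^t·E[r] = -0.026731, running G = -0.186117
t=6: π = [0.1375, 0.1422, 0.1925, 0.1775, 0.2326, 0.1178], E[r] = -0.1590, γ^t·E[r] = -0.018708, running G = -0.204826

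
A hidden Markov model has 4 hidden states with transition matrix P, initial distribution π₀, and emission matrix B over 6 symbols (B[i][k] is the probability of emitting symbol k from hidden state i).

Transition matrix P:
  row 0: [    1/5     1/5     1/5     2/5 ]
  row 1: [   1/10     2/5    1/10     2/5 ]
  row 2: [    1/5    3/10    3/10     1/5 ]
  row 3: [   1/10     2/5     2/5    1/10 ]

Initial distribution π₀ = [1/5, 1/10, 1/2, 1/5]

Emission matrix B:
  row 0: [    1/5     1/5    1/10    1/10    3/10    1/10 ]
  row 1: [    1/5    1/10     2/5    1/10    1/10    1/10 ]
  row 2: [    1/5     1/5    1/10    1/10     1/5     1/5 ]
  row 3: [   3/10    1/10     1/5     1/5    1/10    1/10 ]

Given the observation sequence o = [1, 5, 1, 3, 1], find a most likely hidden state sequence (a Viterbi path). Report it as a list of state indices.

path = [2, 2, 0, 3, 2]

t=0: δ = [4.000e-02, 1.000e-02, 1.000e-01, 2.000e-02]  (obs o_0=1)
t=1: δ = [2.000e-03, 3.000e-03, 6.000e-03, 2.000e-03]  ψ = [2, 2, 2, 2]  (obs o_1=5)
t=2: δ = [2.400e-04, 1.800e-04, 3.600e-04, 1.200e-04]  ψ = [2, 2, 2, 1]  (obs o_2=1)
t=3: δ = [7.200e-06, 1.080e-05, 1.080e-05, 1.920e-05]  ψ = [2, 2, 2, 0]  (obs o_3=3)
t=4: δ = [4.320e-07, 7.680e-07, 1.536e-06, 4.320e-07]  ψ = [2, 3, 3, 1]  (obs o_4=1)
backtrack: best end state = 2; path = [2, 2, 0, 3, 2]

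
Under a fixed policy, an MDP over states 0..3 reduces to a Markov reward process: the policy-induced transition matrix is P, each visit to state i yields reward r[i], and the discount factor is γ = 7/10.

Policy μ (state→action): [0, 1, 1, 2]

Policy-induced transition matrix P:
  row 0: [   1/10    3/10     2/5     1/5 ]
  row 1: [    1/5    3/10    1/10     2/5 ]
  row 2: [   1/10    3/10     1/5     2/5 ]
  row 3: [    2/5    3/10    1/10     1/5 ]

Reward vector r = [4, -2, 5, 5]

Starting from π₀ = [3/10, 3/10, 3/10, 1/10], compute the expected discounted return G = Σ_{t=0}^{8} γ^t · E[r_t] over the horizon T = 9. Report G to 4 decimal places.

G = 8.5323

t=0: π = [0.3000, 0.3000, 0.3000, 0.1000], E[r] = 2.6000, γ^t·E[r] = 2.600000, running G = 2.600000
t=1: π = [0.1600, 0.3000, 0.2200, 0.3200], E[r] = 2.7400, γ^t·E[r] = 1.918000, running G = 4.518000
t=2: π = [0.2260, 0.3000, 0.1700, 0.3040], E[r] = 2.6740, γ^t·E[r] = 1.310260, running G = 5.828260
t=3: π = [0.2212, 0.3000, 0.1848, 0.2940], E[r] = 2.6788, γ^t·E[r] = 0.918828, running G = 6.747088
t=4: π = [0.2182, 0.3000, 0.1848, 0.2970], E[r] = 2.6818, γ^t·E[r] = 0.643900, running G = 7.390989
t=5: π = [0.2191, 0.3000, 0.1839, 0.2970], E[r] = 2.6809, γ^t·E[r] = 0.450581, running G = 7.841569
t=6: π = [0.2191, 0.3000, 0.1841, 0.2968], E[r] = 2.6809, γ^t·E[r] = 0.315406, running G = 8.156976
t=7: π = [0.2190, 0.3000, 0.1841, 0.2968], E[r] = 2.6810, γ^t·E[r] = 0.220789, running G = 8.377765
t=8: π = [0.2190, 0.3000, 0.1841, 0.2968], E[r] = 2.6810, γ^t·E[r] = 0.154552, running G = 8.532316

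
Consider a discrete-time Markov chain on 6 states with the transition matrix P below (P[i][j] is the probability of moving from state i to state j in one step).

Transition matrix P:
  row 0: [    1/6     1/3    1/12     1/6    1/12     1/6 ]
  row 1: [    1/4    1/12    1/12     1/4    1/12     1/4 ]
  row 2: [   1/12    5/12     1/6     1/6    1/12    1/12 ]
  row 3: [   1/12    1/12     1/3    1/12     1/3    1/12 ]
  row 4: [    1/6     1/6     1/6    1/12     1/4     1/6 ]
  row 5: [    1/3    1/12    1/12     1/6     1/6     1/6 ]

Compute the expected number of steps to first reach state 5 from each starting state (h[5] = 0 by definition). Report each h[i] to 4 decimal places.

h = [6.2593, 5.8889, 6.7946, 6.9630, 6.3165, 0.0000]

First-step conditioning: h[5] = 0; for i ≠ 5, h[i] = 1 + Σ_k P[i][k]·h[k].
  h[0] = 1 + 1/6·h[0] + 1/3·h[1] + 1/12·h[2] + 1/6·h[3] + 1/12·h[4]
  h[1] = 1 + 1/4·h[0] + 1/12·h[1] + 1/12·h[2] + 1/4·h[3] + 1/12·h[4]
  h[2] = 1 + 1/12·h[0] + 5/12·h[1] + 1/6·h[2] + 1/6·h[3] + 1/12·h[4]
  h[3] = 1 + 1/12·h[0] + 1/12·h[1] + 1/3·h[2] + 1/12·h[3] + 1/3·h[4]
  h[4] = 1 + 1/6·h[0] + 1/6·h[1] + 1/6·h[2] + 1/12·h[3] + 1/4·h[4]
Solving the 5×5 linear system over states ≠ 5 gives exactly h = [169/27, 53/9, 2018/297, 188/27, 1876/297, 0] (h[5] = 0 is the target).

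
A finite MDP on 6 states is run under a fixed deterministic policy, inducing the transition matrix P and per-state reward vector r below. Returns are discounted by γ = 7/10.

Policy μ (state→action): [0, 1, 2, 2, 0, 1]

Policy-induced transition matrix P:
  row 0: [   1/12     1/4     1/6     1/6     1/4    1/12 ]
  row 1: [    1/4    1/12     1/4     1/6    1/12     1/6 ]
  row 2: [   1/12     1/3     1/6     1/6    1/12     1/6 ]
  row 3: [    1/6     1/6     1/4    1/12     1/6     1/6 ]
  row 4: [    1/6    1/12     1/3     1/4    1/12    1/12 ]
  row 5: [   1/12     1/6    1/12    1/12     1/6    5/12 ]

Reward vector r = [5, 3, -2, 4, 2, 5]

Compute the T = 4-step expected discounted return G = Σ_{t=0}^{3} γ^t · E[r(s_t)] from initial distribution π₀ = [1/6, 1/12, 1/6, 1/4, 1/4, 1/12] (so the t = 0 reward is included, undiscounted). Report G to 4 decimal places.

t=0: π = [0.1667, 0.0833, 0.1667, 0.2500, 0.2500, 0.0833], E[r] = 2.6667, γ^t·E[r] = 2.666667, running G = 2.666667
t=1: π = [0.1389, 0.1806, 0.2292, 0.1597, 0.1389, 0.1528], E[r] = 2.4583, γ^t·E[r] = 1.720833, running G = 4.387500
t=2: π = [0.1383, 0.1898, 0.2054, 0.1522, 0.1325, 0.1817], E[r] = 2.6325, γ^t·E[r] = 1.289936, running G = 5.677436
t=3: π = [0.1387, 0.1856, 0.2021, 0.1499, 0.1342, 0.1895], E[r] = 2.6616, γ^t·E[r] = 0.912913, running G = 6.590350

G = 6.5903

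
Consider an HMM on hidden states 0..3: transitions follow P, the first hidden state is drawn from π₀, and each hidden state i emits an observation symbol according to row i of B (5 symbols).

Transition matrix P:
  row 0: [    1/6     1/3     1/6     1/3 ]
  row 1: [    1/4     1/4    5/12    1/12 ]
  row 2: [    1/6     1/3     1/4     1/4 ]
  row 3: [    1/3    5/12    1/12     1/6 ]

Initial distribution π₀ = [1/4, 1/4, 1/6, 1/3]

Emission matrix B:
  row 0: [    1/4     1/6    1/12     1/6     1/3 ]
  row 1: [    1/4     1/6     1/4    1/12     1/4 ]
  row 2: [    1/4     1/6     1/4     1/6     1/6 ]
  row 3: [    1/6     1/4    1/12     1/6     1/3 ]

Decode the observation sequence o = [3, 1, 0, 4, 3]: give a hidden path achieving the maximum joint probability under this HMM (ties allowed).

t=0: δ = [4.167e-02, 2.083e-02, 2.778e-02, 5.556e-02]  (obs o_0=3)
t=1: δ = [3.086e-03, 3.858e-03, 1.447e-03, 3.472e-03]  ψ = [3, 3, 1, 0]  (obs o_1=1)
t=2: δ = [2.894e-04, 3.617e-04, 4.019e-04, 1.715e-04]  ψ = [3, 3, 1, 0]  (obs o_2=0)
t=3: δ = [3.014e-05, 3.349e-05, 2.512e-05, 3.349e-05]  ψ = [1, 2, 1, 2]  (obs o_3=4)
t=4: δ = [1.861e-06, 1.163e-06, 2.326e-06, 1.674e-06]  ψ = [3, 3, 1, 0]  (obs o_4=3)
backtrack: best end state = 2; path = [3, 1, 2, 1, 2]

path = [3, 1, 2, 1, 2]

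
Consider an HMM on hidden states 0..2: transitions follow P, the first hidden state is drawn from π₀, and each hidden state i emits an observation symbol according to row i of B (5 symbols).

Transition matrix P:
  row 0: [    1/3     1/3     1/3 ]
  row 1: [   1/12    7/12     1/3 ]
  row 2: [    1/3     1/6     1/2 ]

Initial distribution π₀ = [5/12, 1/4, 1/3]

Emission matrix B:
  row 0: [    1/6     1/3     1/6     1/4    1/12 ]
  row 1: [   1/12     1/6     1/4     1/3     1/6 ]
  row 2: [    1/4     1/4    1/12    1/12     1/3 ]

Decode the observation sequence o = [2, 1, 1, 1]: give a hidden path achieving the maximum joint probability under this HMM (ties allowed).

path = [0, 0, 0, 0]

t=0: δ = [6.944e-02, 6.250e-02, 2.778e-02]  (obs o_0=2)
t=1: δ = [7.716e-03, 6.076e-03, 5.787e-03]  ψ = [0, 1, 0]  (obs o_1=1)
t=2: δ = [8.573e-04, 5.908e-04, 7.234e-04]  ψ = [0, 1, 2]  (obs o_2=1)
t=3: δ = [9.526e-05, 5.744e-05, 9.042e-05]  ψ = [0, 1, 2]  (obs o_3=1)
backtrack: best end state = 0; path = [0, 0, 0, 0]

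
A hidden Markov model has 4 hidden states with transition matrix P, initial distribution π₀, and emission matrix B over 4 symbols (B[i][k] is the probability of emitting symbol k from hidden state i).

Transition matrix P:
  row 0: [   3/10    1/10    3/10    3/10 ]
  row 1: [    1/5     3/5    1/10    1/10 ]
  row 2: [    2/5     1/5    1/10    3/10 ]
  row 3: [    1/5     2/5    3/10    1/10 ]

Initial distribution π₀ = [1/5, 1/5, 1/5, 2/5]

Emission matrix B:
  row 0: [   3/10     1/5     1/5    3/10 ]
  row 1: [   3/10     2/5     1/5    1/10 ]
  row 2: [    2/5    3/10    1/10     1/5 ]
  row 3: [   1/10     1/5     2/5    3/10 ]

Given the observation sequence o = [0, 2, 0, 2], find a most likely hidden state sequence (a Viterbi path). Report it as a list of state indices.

path = [1, 1, 1, 1]

t=0: δ = [6.000e-02, 6.000e-02, 8.000e-02, 4.000e-02]  (obs o_0=0)
t=1: δ = [6.400e-03, 7.200e-03, 1.800e-03, 9.600e-03]  ψ = [2, 1, 0, 2]  (obs o_1=2)
t=2: δ = [5.760e-04, 1.296e-03, 1.152e-03, 1.920e-04]  ψ = [0, 1, 3, 0]  (obs o_2=0)
t=3: δ = [9.216e-05, 1.555e-04, 1.728e-05, 1.382e-04]  ψ = [2, 1, 0, 2]  (obs o_3=2)
backtrack: best end state = 1; path = [1, 1, 1, 1]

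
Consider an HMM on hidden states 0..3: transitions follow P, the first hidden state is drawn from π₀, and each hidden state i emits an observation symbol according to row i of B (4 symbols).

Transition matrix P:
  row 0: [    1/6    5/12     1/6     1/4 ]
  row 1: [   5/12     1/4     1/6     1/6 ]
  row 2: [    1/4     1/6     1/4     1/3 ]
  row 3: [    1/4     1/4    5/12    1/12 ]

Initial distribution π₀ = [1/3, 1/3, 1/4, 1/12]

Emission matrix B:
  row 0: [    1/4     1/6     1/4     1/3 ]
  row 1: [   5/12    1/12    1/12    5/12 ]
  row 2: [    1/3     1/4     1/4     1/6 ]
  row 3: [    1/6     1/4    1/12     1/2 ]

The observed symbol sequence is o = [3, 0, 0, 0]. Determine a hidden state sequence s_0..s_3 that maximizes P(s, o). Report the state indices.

t=0: δ = [1.111e-01, 1.389e-01, 4.167e-02, 4.167e-02]  (obs o_0=3)
t=1: δ = [1.447e-02, 1.929e-02, 7.716e-03, 4.630e-03]  ψ = [1, 0, 1, 0]  (obs o_1=0)
t=2: δ = [2.009e-03, 2.512e-03, 1.072e-03, 6.028e-04]  ψ = [1, 0, 1, 0]  (obs o_2=0)
t=3: δ = [2.616e-04, 3.489e-04, 1.395e-04, 8.372e-05]  ψ = [1, 0, 1, 0]  (obs o_3=0)
backtrack: best end state = 1; path = [0, 1, 0, 1]

path = [0, 1, 0, 1]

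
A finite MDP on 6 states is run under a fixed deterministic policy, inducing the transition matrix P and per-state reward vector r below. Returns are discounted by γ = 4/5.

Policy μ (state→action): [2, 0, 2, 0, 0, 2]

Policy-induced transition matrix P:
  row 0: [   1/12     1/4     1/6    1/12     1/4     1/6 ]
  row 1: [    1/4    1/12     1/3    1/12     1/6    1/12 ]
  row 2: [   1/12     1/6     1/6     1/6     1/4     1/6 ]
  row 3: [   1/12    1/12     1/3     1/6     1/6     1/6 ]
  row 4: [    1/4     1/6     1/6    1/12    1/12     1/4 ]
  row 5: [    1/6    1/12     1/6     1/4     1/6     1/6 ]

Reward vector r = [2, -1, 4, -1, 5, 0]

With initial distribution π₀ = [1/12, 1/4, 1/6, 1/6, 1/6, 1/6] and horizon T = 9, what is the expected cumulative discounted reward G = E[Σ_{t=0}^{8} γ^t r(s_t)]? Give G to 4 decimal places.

t=0: π = [0.0833, 0.2500, 0.1667, 0.1667, 0.1667, 0.1667], E[r] = 1.2500, γ^t·E[r] = 1.250000, running G = 1.250000
t=1: π = [0.1667, 0.1250, 0.2361, 0.1389, 0.1736, 0.1597], E[r] = 1.8819, γ^t·E[r] = 1.505556, running G = 2.755556
t=2: π = [0.1464, 0.1453, 0.2106, 0.1412, 0.1858, 0.1707], E[r] = 1.7778, γ^t·E[r] = 1.137778, running G = 3.893333
t=3: π = [0.1527, 0.1408, 0.2144, 0.1411, 0.1809, 0.1700], E[r] = 1.7859, γ^t·E[r] = 0.914395, running G = 4.807728
t=4: π = [0.1511, 0.1417, 0.2136, 0.1413, 0.1822, 0.1700], E[r] = 1.7847, γ^t·E[r] = 0.731017, running G = 5.538746
t=5: π = [0.1515, 0.1415, 0.2138, 0.1412, 0.1819, 0.1700], E[r] = 1.7850, γ^t·E[r] = 0.584905, running G = 6.123650
t=6: π = [0.1514, 0.1416, 0.2138, 0.1413, 0.1820, 0.1700], E[r] = 1.7849, γ^t·E[r] = 0.467906, running G = 6.591556
t=7: π = [0.1514, 0.1415, 0.2138, 0.1413, 0.1819, 0.1700], E[r] = 1.7849, γ^t·E[r] = 0.374328, running G = 6.965884
t=8: π = [0.1514, 0.1415, 0.2138, 0.1413, 0.1819, 0.1700], E[r] = 1.7849, γ^t·E[r] = 0.299462, running G = 7.265346

G = 7.2653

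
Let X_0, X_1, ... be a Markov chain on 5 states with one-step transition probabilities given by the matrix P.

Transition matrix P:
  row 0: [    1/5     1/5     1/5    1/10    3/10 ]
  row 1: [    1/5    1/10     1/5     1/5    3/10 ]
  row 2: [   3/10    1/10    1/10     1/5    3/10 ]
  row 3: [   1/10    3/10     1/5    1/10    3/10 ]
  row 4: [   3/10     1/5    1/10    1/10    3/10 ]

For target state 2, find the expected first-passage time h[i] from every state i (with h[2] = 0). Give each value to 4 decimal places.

First-step conditioning: h[2] = 0; for i ≠ 2, h[i] = 1 + Σ_k P[i][k]·h[k].
  h[0] = 1 + 1/5·h[0] + 1/5·h[1] + 1/10·h[3] + 3/10·h[4]
  h[1] = 1 + 1/5·h[0] + 1/10·h[1] + 1/5·h[3] + 3/10·h[4]
  h[3] = 1 + 1/10·h[0] + 3/10·h[1] + 1/10·h[3] + 3/10·h[4]
  h[4] = 1 + 3/10·h[0] + 1/5·h[1] + 1/10·h[3] + 3/10·h[4]
Solving the 4×4 linear system over states ≠ 2 gives exactly h = [100/17, 100/17, 0, 100/17, 110/17] (h[2] = 0 is the target).

h = [5.8824, 5.8824, 0.0000, 5.8824, 6.4706]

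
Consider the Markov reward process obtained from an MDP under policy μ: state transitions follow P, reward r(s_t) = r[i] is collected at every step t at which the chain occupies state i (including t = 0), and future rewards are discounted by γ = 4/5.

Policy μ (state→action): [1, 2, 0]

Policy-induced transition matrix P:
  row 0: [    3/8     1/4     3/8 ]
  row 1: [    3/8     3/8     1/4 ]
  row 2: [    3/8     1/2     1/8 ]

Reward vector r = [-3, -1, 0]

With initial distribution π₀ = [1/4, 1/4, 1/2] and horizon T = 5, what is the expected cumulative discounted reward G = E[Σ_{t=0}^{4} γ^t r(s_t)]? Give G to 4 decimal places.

t=0: π = [0.2500, 0.2500, 0.5000], E[r] = -1.0000, γ^t·E[r] = -1.000000, running G = -1.000000
t=1: π = [0.3750, 0.4063, 0.2188], E[r] = -1.5313, γ^t·E[r] = -1.225000, running G = -2.225000
t=2: π = [0.3750, 0.3555, 0.2695], E[r] = -1.4805, γ^t·E[r] = -0.947500, running G = -3.172500
t=3: π = [0.3750, 0.3618, 0.2632], E[r] = -1.4868, γ^t·E[r] = -0.761250, running G = -3.933750
t=4: π = [0.3750, 0.3610, 0.2640], E[r] = -1.4860, γ^t·E[r] = -0.608675, running G = -4.542425

G = -4.5424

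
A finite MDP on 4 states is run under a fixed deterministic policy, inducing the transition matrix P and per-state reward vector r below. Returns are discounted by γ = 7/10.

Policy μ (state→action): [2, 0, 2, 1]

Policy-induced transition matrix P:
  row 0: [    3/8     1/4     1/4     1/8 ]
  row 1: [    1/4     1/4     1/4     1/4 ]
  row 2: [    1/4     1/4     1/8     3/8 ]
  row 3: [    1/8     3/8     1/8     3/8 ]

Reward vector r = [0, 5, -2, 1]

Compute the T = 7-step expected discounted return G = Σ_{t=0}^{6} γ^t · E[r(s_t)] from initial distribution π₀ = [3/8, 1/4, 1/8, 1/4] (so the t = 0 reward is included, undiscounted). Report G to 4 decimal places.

t=0: π = [0.3750, 0.2500, 0.1250, 0.2500], E[r] = 1.2500, γ^t·E[r] = 1.250000, running G = 1.250000
t=1: π = [0.2656, 0.2813, 0.2031, 0.2500], E[r] = 1.2500, γ^t·E[r] = 0.875000, running G = 2.125000
t=2: π = [0.2520, 0.2813, 0.1934, 0.2734], E[r] = 1.2930, γ^t·E[r] = 0.633555, running G = 2.758555
t=3: π = [0.2473, 0.2842, 0.1917, 0.2769], E[r] = 1.3145, γ^t·E[r] = 0.450857, running G = 3.209412
t=4: π = [0.2463, 0.2846, 0.1914, 0.2776], E[r] = 1.3178, γ^t·E[r] = 0.316406, running G = 3.525818
t=5: π = [0.2461, 0.2847, 0.1914, 0.2778], E[r] = 1.3186, γ^t·E[r] = 0.221625, running G = 3.747444
t=6: π = [0.2460, 0.2847, 0.1913, 0.2779], E[r] = 1.3188, γ^t·E[r] = 0.155161, running G = 3.902605

G = 3.9026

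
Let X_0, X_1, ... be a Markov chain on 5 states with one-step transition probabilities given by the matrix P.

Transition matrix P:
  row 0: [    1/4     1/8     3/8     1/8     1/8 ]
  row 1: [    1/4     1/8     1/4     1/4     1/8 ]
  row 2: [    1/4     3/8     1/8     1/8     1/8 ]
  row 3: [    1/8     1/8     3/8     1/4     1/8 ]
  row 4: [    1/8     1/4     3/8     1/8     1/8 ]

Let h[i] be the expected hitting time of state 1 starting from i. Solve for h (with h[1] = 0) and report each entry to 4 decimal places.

First-step conditioning: h[1] = 0; for i ≠ 1, h[i] = 1 + Σ_k P[i][k]·h[k].
  h[0] = 1 + 1/4·h[0] + 3/8·h[2] + 1/8·h[3] + 1/8·h[4]
  h[2] = 1 + 1/4·h[0] + 1/8·h[2] + 1/8·h[3] + 1/8·h[4]
  h[3] = 1 + 1/8·h[0] + 3/8·h[2] + 1/4·h[3] + 1/8·h[4]
  h[4] = 1 + 1/8·h[0] + 3/8·h[2] + 1/8·h[3] + 1/8·h[4]
Solving the 4×4 linear system over states ≠ 1 gives exactly h = [320/69, 0, 256/69, 320/69, 280/69] (h[1] = 0 is the target).

h = [4.6377, 0.0000, 3.7101, 4.6377, 4.0580]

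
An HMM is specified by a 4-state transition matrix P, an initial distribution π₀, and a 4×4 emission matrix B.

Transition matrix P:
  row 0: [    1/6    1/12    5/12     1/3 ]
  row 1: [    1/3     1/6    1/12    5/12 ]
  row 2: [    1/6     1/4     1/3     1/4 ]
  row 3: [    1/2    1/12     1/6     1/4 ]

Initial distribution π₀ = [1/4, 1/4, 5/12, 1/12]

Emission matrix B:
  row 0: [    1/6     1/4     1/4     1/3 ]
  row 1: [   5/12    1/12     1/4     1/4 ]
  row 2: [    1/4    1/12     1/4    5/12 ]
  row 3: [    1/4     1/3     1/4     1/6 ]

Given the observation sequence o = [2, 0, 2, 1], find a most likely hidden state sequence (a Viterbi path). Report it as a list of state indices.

path = [2, 1, 3, 0]

t=0: δ = [6.250e-02, 6.250e-02, 1.042e-01, 2.083e-02]  (obs o_0=2)
t=1: δ = [3.472e-03, 1.085e-02, 8.681e-03, 6.510e-03]  ψ = [1, 2, 2, 1]  (obs o_1=0)
t=2: δ = [9.042e-04, 5.425e-04, 7.234e-04, 1.130e-03]  ψ = [1, 2, 2, 1]  (obs o_2=2)
t=3: δ = [1.413e-04, 1.507e-05, 3.140e-05, 1.005e-04]  ψ = [3, 2, 0, 0]  (obs o_3=1)
backtrack: best end state = 0; path = [2, 1, 3, 0]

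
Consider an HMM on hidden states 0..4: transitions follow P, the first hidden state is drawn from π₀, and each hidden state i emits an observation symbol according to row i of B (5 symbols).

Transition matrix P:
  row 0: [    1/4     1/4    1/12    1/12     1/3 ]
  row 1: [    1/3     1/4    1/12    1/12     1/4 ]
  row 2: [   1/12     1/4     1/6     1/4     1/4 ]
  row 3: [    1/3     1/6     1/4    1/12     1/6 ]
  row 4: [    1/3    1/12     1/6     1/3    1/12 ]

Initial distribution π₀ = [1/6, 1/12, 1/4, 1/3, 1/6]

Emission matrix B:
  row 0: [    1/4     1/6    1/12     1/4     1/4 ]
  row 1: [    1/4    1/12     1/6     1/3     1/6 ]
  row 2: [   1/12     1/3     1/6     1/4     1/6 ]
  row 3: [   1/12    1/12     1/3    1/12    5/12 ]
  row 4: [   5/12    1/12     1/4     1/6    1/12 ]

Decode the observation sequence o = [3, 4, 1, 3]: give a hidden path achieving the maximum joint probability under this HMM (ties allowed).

t=0: δ = [4.167e-02, 2.778e-02, 6.250e-02, 2.778e-02, 2.778e-02]  (obs o_0=3)
t=1: δ = [2.604e-03, 2.604e-03, 1.736e-03, 6.510e-03, 1.302e-03]  ψ = [0, 2, 2, 2, 2]  (obs o_1=4)
t=2: δ = [3.617e-04, 9.042e-05, 5.425e-04, 4.521e-05, 9.042e-05]  ψ = [3, 3, 3, 3, 3]  (obs o_2=1)
t=3: δ = [2.261e-05, 4.521e-05, 2.261e-05, 1.130e-05, 2.261e-05]  ψ = [0, 2, 2, 2, 2]  (obs o_3=3)
backtrack: best end state = 1; path = [2, 3, 2, 1]

path = [2, 3, 2, 1]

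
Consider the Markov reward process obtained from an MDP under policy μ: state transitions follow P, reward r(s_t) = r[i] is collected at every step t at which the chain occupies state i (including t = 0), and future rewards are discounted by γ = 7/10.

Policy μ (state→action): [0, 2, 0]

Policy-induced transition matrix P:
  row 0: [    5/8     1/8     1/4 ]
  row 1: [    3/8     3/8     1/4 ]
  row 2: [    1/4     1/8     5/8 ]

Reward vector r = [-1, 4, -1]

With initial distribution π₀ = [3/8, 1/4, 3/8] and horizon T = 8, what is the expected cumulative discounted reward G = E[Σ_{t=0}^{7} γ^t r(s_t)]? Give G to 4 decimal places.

G = -0.0185

t=0: π = [0.3750, 0.2500, 0.3750], E[r] = 0.2500, γ^t·E[r] = 0.250000, running G = 0.250000
t=1: π = [0.4219, 0.1875, 0.3906], E[r] = -0.0625, γ^t·E[r] = -0.043750, running G = 0.206250
t=2: π = [0.4316, 0.1719, 0.3965], E[r] = -0.1406, γ^t·E[r] = -0.068906, running G = 0.137344
t=3: π = [0.4333, 0.1680, 0.3987], E[r] = -0.1602, γ^t·E[r] = -0.054934, running G = 0.082410
t=4: π = [0.4335, 0.1670, 0.3995], E[r] = -0.1650, γ^t·E[r] = -0.039626, running G = 0.042784
t=5: π = [0.4334, 0.1667, 0.3998], E[r] = -0.1663, γ^t·E[r] = -0.027943, running G = 0.014841
t=6: π = [0.4334, 0.1667, 0.3999], E[r] = -0.1666, γ^t·E[r] = -0.019596, running G = -0.004755
t=7: π = [0.4334, 0.1667, 0.4000], E[r] = -0.1666, γ^t·E[r] = -0.013724, running G = -0.018479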